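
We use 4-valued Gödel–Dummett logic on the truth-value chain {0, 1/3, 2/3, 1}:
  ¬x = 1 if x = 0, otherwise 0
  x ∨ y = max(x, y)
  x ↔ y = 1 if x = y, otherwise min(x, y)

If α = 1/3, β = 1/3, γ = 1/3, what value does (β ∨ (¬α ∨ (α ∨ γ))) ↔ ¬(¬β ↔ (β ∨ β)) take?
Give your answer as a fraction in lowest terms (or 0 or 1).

1/3

¬α = ¬1/3 = 0
α ∨ γ = 1/3 ∨ 1/3 = 1/3
¬α ∨ (α ∨ γ) = 0 ∨ 1/3 = 1/3
β ∨ (¬α ∨ (α ∨ γ)) = 1/3 ∨ 1/3 = 1/3
¬β = ¬1/3 = 0
β ∨ β = 1/3 ∨ 1/3 = 1/3
¬β ↔ (β ∨ β) = 0 ↔ 1/3 = 0
¬(¬β ↔ (β ∨ β)) = ¬0 = 1
(β ∨ (¬α ∨ (α ∨ γ))) ↔ ¬(¬β ↔ (β ∨ β)) = 1/3 ↔ 1 = 1/3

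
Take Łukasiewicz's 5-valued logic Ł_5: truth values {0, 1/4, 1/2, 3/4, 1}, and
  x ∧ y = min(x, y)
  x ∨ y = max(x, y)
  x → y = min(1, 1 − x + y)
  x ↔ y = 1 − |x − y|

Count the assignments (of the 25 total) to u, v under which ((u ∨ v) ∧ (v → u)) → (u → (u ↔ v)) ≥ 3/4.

value 1: 20 assignments (counts)
value 3/4: 2 assignments (counts)
value 1/2: 1 assignment
value 1/4: 1 assignment
value 0: 1 assignment
So 22 of the 25 assignments meet the threshold.

22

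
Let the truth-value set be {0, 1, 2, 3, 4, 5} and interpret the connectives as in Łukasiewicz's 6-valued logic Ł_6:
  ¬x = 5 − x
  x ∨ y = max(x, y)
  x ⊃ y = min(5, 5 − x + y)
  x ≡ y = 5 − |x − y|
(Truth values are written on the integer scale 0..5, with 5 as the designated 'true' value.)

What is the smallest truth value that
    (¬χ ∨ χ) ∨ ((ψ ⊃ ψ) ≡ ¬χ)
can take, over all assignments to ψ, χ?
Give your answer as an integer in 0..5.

3

Take ψ = 0, χ = 2:
¬χ = ¬2 = 3
¬χ ∨ χ = 3 ∨ 2 = 3
ψ ⊃ ψ = 0 ⊃ 0 = 5
¬χ = ¬2 = 3
(ψ ⊃ ψ) ≡ ¬χ = 5 ≡ 3 = 3
(¬χ ∨ χ) ∨ ((ψ ⊃ ψ) ≡ ¬χ) = 3 ∨ 3 = 3
No assignment yields a value below 3, so this is the minimum.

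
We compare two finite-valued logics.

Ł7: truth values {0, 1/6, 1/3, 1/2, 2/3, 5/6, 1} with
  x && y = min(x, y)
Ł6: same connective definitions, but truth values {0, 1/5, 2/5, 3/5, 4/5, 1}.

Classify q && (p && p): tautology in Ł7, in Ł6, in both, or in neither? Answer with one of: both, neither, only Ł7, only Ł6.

neither

In Ł7: at p = 0, q = 0 the value is 0 — not a tautology.
In Ł6: at p = 0, q = 0 the value is 0 — not a tautology.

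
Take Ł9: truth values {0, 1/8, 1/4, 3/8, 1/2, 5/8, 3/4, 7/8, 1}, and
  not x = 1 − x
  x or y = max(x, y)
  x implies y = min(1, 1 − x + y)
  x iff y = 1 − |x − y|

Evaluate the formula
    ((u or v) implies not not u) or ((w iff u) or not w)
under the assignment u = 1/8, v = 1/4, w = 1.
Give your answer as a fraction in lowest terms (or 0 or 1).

7/8

u or v = 1/8 or 1/4 = 1/4
not u = not 1/8 = 7/8
not not u = not 7/8 = 1/8
(u or v) implies not not u = 1/4 implies 1/8 = 7/8
w iff u = 1 iff 1/8 = 1/8
not w = not 1 = 0
(w iff u) or not w = 1/8 or 0 = 1/8
((u or v) implies not not u) or ((w iff u) or not w) = 7/8 or 1/8 = 7/8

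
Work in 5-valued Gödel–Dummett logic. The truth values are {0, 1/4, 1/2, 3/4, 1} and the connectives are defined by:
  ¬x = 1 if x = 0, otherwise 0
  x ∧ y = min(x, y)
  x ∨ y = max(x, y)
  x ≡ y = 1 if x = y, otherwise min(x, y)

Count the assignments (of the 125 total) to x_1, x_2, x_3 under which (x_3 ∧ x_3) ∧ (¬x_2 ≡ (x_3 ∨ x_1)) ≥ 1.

5

value 1: 5 assignments (counts)
value 3/4: 5 assignments
value 1/2: 5 assignments
value 1/4: 5 assignments
value 0: 105 assignments
So 5 of the 125 assignments meet the threshold.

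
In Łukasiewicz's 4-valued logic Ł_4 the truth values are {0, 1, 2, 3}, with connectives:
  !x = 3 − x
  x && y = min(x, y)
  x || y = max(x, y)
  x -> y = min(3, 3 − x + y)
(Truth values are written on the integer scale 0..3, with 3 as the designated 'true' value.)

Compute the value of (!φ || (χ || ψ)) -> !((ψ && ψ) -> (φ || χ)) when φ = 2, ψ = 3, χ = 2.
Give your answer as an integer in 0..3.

1

!φ = !2 = 1
χ || ψ = 2 || 3 = 3
!φ || (χ || ψ) = 1 || 3 = 3
ψ && ψ = 3 && 3 = 3
φ || χ = 2 || 2 = 2
(ψ && ψ) -> (φ || χ) = 3 -> 2 = 2
!((ψ && ψ) -> (φ || χ)) = !2 = 1
(!φ || (χ || ψ)) -> !((ψ && ψ) -> (φ || χ)) = 3 -> 1 = 1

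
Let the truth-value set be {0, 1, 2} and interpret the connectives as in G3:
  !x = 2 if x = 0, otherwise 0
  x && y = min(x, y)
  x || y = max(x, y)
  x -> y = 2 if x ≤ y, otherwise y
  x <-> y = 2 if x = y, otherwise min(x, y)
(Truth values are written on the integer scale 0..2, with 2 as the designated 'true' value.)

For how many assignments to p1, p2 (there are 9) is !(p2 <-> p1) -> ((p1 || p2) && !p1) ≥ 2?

p1 = 0, p2 = 0 ↦ 2  ≥
p1 = 0, p2 = 1 ↦ 1  <
p1 = 0, p2 = 2 ↦ 2  ≥
p1 = 1, p2 = 0 ↦ 0  <
p1 = 1, p2 = 1 ↦ 2  ≥
p1 = 1, p2 = 2 ↦ 2  ≥
p1 = 2, p2 = 0 ↦ 0  <
p1 = 2, p2 = 1 ↦ 2  ≥
p1 = 2, p2 = 2 ↦ 2  ≥
So 6 of the 9 assignments meet the threshold.

6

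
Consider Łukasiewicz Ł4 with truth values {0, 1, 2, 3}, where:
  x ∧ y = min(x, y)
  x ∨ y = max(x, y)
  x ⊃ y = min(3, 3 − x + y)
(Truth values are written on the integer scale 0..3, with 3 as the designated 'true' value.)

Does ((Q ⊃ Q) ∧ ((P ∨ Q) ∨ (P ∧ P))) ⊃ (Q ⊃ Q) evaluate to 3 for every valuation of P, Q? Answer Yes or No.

Yes

P = 0, Q = 0 ↦ 3
P = 0, Q = 1 ↦ 3
P = 0, Q = 2 ↦ 3
P = 0, Q = 3 ↦ 3
P = 1, Q = 0 ↦ 3
P = 1, Q = 1 ↦ 3
P = 1, Q = 2 ↦ 3
P = 1, Q = 3 ↦ 3
P = 2, Q = 0 ↦ 3
P = 2, Q = 1 ↦ 3
P = 2, Q = 2 ↦ 3
P = 2, Q = 3 ↦ 3
P = 3, Q = 0 ↦ 3
P = 3, Q = 1 ↦ 3
P = 3, Q = 2 ↦ 3
P = 3, Q = 3 ↦ 3
Every assignment gives a value ≥ 3.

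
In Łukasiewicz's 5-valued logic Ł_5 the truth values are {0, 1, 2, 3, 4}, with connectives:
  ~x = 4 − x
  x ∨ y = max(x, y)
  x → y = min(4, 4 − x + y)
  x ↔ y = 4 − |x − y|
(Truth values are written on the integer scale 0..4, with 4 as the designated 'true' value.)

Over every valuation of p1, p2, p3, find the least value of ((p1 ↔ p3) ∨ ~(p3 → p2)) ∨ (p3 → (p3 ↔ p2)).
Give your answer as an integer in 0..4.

2

Take p1 = 0, p2 = 2, p3 = 4:
p1 ↔ p3 = 0 ↔ 4 = 0
p3 → p2 = 4 → 2 = 2
~(p3 → p2) = ~2 = 2
(p1 ↔ p3) ∨ ~(p3 → p2) = 0 ∨ 2 = 2
p3 ↔ p2 = 4 ↔ 2 = 2
p3 → (p3 ↔ p2) = 4 → 2 = 2
((p1 ↔ p3) ∨ ~(p3 → p2)) ∨ (p3 → (p3 ↔ p2)) = 2 ∨ 2 = 2
No assignment yields a value below 2, so this is the minimum.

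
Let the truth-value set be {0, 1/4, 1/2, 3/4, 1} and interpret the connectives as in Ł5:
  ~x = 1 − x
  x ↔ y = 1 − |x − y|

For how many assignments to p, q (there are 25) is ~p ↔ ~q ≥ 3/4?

13

value 1: 5 assignments (counts)
value 3/4: 8 assignments (counts)
value 1/2: 6 assignments
value 1/4: 4 assignments
value 0: 2 assignments
So 13 of the 25 assignments meet the threshold.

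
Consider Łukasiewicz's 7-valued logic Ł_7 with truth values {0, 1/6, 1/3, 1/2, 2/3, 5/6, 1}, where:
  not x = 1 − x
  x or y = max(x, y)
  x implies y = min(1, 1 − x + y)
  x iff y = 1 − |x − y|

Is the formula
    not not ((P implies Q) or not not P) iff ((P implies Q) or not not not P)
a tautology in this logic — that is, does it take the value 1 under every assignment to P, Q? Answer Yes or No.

Counterexample: take P = 2/3, Q = 0.
P implies Q = 2/3 implies 0 = 1/3
not P = not 2/3 = 1/3
not not P = not 1/3 = 2/3
(P implies Q) or not not P = 1/3 or 2/3 = 2/3
not ((P implies Q) or not not P) = not 2/3 = 1/3
not not ((P implies Q) or not not P) = not 1/3 = 2/3
P implies Q = 2/3 implies 0 = 1/3
not P = not 2/3 = 1/3
not not P = not 1/3 = 2/3
not not not P = not 2/3 = 1/3
(P implies Q) or not not not P = 1/3 or 1/3 = 1/3
not not ((P implies Q) or not not P) iff ((P implies Q) or not not not P) = 2/3 iff 1/3 = 2/3
This gives 2/3 ≠ 1.

No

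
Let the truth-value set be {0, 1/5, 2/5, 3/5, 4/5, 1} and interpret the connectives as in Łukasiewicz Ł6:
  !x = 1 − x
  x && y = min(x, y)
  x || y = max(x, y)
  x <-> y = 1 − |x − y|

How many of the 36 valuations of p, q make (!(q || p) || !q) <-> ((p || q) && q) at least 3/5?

value 4/5: 12 assignments (counts)
value 2/5: 12 assignments
value 0: 12 assignments
So 12 of the 36 assignments meet the threshold.

12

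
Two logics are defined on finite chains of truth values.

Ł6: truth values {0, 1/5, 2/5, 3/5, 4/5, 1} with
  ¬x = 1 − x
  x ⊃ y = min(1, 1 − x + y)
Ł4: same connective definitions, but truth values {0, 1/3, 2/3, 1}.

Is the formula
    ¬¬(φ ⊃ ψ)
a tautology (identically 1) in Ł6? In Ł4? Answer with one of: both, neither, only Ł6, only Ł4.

neither

In Ł6: at φ = 1/5, ψ = 0 the value is 4/5 — not a tautology.
In Ł4: at φ = 1/3, ψ = 0 the value is 2/3 — not a tautology.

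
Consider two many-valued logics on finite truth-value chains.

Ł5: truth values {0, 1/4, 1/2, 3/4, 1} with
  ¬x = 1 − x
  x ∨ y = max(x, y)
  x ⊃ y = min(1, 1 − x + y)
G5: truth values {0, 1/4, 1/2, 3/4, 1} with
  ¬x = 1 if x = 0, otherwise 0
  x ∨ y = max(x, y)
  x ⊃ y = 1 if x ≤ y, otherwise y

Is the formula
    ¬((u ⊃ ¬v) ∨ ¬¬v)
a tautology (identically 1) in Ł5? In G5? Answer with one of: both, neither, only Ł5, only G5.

In Ł5: at u = 0, v = 0 the value is 0 — not a tautology.
In G5: at u = 0, v = 0 the value is 0 — not a tautology.

neither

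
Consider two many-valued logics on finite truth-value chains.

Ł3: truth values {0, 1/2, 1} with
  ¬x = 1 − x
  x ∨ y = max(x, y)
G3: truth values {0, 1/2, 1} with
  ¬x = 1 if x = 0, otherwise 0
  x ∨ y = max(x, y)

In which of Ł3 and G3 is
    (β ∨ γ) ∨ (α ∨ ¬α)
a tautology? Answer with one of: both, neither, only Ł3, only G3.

neither

In Ł3: at α = 1/2, β = 0, γ = 0 the value is 1/2 — not a tautology.
In G3: at α = 1/2, β = 0, γ = 0 the value is 1/2 — not a tautology.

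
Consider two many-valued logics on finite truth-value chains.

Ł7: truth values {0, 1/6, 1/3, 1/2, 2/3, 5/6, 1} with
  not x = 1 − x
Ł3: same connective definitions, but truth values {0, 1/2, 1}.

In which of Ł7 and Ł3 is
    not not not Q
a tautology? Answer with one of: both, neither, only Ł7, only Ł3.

In Ł7: at Q = 1/6 the value is 5/6 — not a tautology.
In Ł3: at Q = 1/2 the value is 1/2 — not a tautology.

neither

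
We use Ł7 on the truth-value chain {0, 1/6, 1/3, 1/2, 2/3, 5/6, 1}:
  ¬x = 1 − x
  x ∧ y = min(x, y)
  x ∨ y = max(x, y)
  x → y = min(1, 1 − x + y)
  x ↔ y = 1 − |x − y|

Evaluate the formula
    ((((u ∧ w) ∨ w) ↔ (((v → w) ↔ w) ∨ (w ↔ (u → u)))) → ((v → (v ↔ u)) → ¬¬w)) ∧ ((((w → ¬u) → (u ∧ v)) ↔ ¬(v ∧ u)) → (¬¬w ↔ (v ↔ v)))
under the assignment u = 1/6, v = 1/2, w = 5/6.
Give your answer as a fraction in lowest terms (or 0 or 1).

5/6

u ∧ w = 1/6 ∧ 5/6 = 1/6
(u ∧ w) ∨ w = 1/6 ∨ 5/6 = 5/6
v → w = 1/2 → 5/6 = 1
(v → w) ↔ w = 1 ↔ 5/6 = 5/6
u → u = 1/6 → 1/6 = 1
w ↔ (u → u) = 5/6 ↔ 1 = 5/6
((v → w) ↔ w) ∨ (w ↔ (u → u)) = 5/6 ∨ 5/6 = 5/6
((u ∧ w) ∨ w) ↔ (((v → w) ↔ w) ∨ (w ↔ (u → u))) = 5/6 ↔ 5/6 = 1
v ↔ u = 1/2 ↔ 1/6 = 2/3
v → (v ↔ u) = 1/2 → 2/3 = 1
¬w = ¬5/6 = 1/6
¬¬w = ¬1/6 = 5/6
(v → (v ↔ u)) → ¬¬w = 1 → 5/6 = 5/6
(((u ∧ w) ∨ w) ↔ (((v → w) ↔ w) ∨ (w ↔ (u → u)))) → ((v → (v ↔ u)) → ¬¬w) = 1 → 5/6 = 5/6
¬u = ¬1/6 = 5/6
w → ¬u = 5/6 → 5/6 = 1
u ∧ v = 1/6 ∧ 1/2 = 1/6
(w → ¬u) → (u ∧ v) = 1 → 1/6 = 1/6
v ∧ u = 1/2 ∧ 1/6 = 1/6
¬(v ∧ u) = ¬1/6 = 5/6
((w → ¬u) → (u ∧ v)) ↔ ¬(v ∧ u) = 1/6 ↔ 5/6 = 1/3
¬w = ¬5/6 = 1/6
¬¬w = ¬1/6 = 5/6
v ↔ v = 1/2 ↔ 1/2 = 1
¬¬w ↔ (v ↔ v) = 5/6 ↔ 1 = 5/6
(((w → ¬u) → (u ∧ v)) ↔ ¬(v ∧ u)) → (¬¬w ↔ (v ↔ v)) = 1/3 → 5/6 = 1
((((u ∧ w) ∨ w) ↔ (((v → w) ↔ w) ∨ (w ↔ (u → u)))) → ((v → (v ↔ u)) → ¬¬w)) ∧ ((((w → ¬u) → (u ∧ v)) ↔ ¬(v ∧ u)) → (¬¬w ↔ (v ↔ v))) = 5/6 ∧ 1 = 5/6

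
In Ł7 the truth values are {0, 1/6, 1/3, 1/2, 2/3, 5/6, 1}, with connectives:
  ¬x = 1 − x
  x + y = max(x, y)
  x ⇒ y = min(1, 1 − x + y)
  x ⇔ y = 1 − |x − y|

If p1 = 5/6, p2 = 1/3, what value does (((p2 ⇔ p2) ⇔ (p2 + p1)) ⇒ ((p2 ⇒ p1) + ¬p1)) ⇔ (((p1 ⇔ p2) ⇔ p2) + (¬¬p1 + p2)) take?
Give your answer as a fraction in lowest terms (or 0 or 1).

p2 ⇔ p2 = 1/3 ⇔ 1/3 = 1
p2 + p1 = 1/3 + 5/6 = 5/6
(p2 ⇔ p2) ⇔ (p2 + p1) = 1 ⇔ 5/6 = 5/6
p2 ⇒ p1 = 1/3 ⇒ 5/6 = 1
¬p1 = ¬5/6 = 1/6
(p2 ⇒ p1) + ¬p1 = 1 + 1/6 = 1
((p2 ⇔ p2) ⇔ (p2 + p1)) ⇒ ((p2 ⇒ p1) + ¬p1) = 5/6 ⇒ 1 = 1
p1 ⇔ p2 = 5/6 ⇔ 1/3 = 1/2
(p1 ⇔ p2) ⇔ p2 = 1/2 ⇔ 1/3 = 5/6
¬p1 = ¬5/6 = 1/6
¬¬p1 = ¬1/6 = 5/6
¬¬p1 + p2 = 5/6 + 1/3 = 5/6
((p1 ⇔ p2) ⇔ p2) + (¬¬p1 + p2) = 5/6 + 5/6 = 5/6
(((p2 ⇔ p2) ⇔ (p2 + p1)) ⇒ ((p2 ⇒ p1) + ¬p1)) ⇔ (((p1 ⇔ p2) ⇔ p2) + (¬¬p1 + p2)) = 1 ⇔ 5/6 = 5/6

5/6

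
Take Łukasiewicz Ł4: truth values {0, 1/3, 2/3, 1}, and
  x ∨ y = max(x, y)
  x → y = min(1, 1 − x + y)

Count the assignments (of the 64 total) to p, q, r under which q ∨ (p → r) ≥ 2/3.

58

value 1: 46 assignments (counts)
value 2/3: 12 assignments (counts)
value 1/3: 5 assignments
value 0: 1 assignment
So 58 of the 64 assignments meet the threshold.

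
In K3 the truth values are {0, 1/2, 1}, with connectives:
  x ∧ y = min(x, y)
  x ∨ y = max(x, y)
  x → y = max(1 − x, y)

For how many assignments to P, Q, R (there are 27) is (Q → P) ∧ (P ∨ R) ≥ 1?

11

value 1: 11 assignments (counts)
value 1/2: 11 assignments
value 0: 5 assignments
So 11 of the 27 assignments meet the threshold.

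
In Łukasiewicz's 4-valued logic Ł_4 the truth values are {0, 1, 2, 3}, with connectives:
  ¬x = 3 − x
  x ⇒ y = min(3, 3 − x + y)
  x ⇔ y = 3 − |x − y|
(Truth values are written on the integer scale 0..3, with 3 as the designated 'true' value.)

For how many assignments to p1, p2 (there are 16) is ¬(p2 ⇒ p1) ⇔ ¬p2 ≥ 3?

p1 = 0, p2 = 0 ↦ 0  <
p1 = 0, p2 = 1 ↦ 2  <
p1 = 0, p2 = 2 ↦ 2  <
p1 = 0, p2 = 3 ↦ 0  <
p1 = 1, p2 = 0 ↦ 0  <
p1 = 1, p2 = 1 ↦ 1  <
p1 = 1, p2 = 2 ↦ 3  ≥
p1 = 1, p2 = 3 ↦ 1  <
p1 = 2, p2 = 0 ↦ 0  <
p1 = 2, p2 = 1 ↦ 1  <
p1 = 2, p2 = 2 ↦ 2  <
p1 = 2, p2 = 3 ↦ 2  <
p1 = 3, p2 = 0 ↦ 0  <
p1 = 3, p2 = 1 ↦ 1  <
p1 = 3, p2 = 2 ↦ 2  <
p1 = 3, p2 = 3 ↦ 3  ≥
So 2 of the 16 assignments meet the threshold.

2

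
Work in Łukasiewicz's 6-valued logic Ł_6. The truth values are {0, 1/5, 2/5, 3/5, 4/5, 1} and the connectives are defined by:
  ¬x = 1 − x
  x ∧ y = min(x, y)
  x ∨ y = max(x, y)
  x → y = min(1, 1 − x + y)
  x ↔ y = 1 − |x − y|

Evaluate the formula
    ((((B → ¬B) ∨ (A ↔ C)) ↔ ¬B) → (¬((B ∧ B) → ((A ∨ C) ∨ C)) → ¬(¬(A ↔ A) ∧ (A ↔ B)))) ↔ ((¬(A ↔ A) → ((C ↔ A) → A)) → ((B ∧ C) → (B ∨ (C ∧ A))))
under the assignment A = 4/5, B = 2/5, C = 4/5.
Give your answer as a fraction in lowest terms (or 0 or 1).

¬B = ¬2/5 = 3/5
B → ¬B = 2/5 → 3/5 = 1
A ↔ C = 4/5 ↔ 4/5 = 1
(B → ¬B) ∨ (A ↔ C) = 1 ∨ 1 = 1
¬B = ¬2/5 = 3/5
((B → ¬B) ∨ (A ↔ C)) ↔ ¬B = 1 ↔ 3/5 = 3/5
B ∧ B = 2/5 ∧ 2/5 = 2/5
A ∨ C = 4/5 ∨ 4/5 = 4/5
(A ∨ C) ∨ C = 4/5 ∨ 4/5 = 4/5
(B ∧ B) → ((A ∨ C) ∨ C) = 2/5 → 4/5 = 1
¬((B ∧ B) → ((A ∨ C) ∨ C)) = ¬1 = 0
A ↔ A = 4/5 ↔ 4/5 = 1
¬(A ↔ A) = ¬1 = 0
A ↔ B = 4/5 ↔ 2/5 = 3/5
¬(A ↔ A) ∧ (A ↔ B) = 0 ∧ 3/5 = 0
¬(¬(A ↔ A) ∧ (A ↔ B)) = ¬0 = 1
¬((B ∧ B) → ((A ∨ C) ∨ C)) → ¬(¬(A ↔ A) ∧ (A ↔ B)) = 0 → 1 = 1
(((B → ¬B) ∨ (A ↔ C)) ↔ ¬B) → (¬((B ∧ B) → ((A ∨ C) ∨ C)) → ¬(¬(A ↔ A) ∧ (A ↔ B))) = 3/5 → 1 = 1
A ↔ A = 4/5 ↔ 4/5 = 1
¬(A ↔ A) = ¬1 = 0
C ↔ A = 4/5 ↔ 4/5 = 1
(C ↔ A) → A = 1 → 4/5 = 4/5
¬(A ↔ A) → ((C ↔ A) → A) = 0 → 4/5 = 1
B ∧ C = 2/5 ∧ 4/5 = 2/5
C ∧ A = 4/5 ∧ 4/5 = 4/5
B ∨ (C ∧ A) = 2/5 ∨ 4/5 = 4/5
(B ∧ C) → (B ∨ (C ∧ A)) = 2/5 → 4/5 = 1
(¬(A ↔ A) → ((C ↔ A) → A)) → ((B ∧ C) → (B ∨ (C ∧ A))) = 1 → 1 = 1
((((B → ¬B) ∨ (A ↔ C)) ↔ ¬B) → (¬((B ∧ B) → ((A ∨ C) ∨ C)) → ¬(¬(A ↔ A) ∧ (A ↔ B)))) ↔ ((¬(A ↔ A) → ((C ↔ A) → A)) → ((B ∧ C) → (B ∨ (C ∧ A)))) = 1 ↔ 1 = 1

1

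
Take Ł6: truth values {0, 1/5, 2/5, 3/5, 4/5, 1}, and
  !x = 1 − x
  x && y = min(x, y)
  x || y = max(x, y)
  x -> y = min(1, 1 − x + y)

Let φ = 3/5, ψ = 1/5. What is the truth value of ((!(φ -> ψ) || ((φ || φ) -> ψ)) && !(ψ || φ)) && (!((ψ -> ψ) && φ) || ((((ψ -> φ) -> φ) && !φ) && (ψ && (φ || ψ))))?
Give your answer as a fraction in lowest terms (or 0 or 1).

2/5

φ -> ψ = 3/5 -> 1/5 = 3/5
!(φ -> ψ) = !3/5 = 2/5
φ || φ = 3/5 || 3/5 = 3/5
(φ || φ) -> ψ = 3/5 -> 1/5 = 3/5
!(φ -> ψ) || ((φ || φ) -> ψ) = 2/5 || 3/5 = 3/5
ψ || φ = 1/5 || 3/5 = 3/5
!(ψ || φ) = !3/5 = 2/5
(!(φ -> ψ) || ((φ || φ) -> ψ)) && !(ψ || φ) = 3/5 && 2/5 = 2/5
ψ -> ψ = 1/5 -> 1/5 = 1
(ψ -> ψ) && φ = 1 && 3/5 = 3/5
!((ψ -> ψ) && φ) = !3/5 = 2/5
ψ -> φ = 1/5 -> 3/5 = 1
(ψ -> φ) -> φ = 1 -> 3/5 = 3/5
!φ = !3/5 = 2/5
((ψ -> φ) -> φ) && !φ = 3/5 && 2/5 = 2/5
φ || ψ = 3/5 || 1/5 = 3/5
ψ && (φ || ψ) = 1/5 && 3/5 = 1/5
(((ψ -> φ) -> φ) && !φ) && (ψ && (φ || ψ)) = 2/5 && 1/5 = 1/5
!((ψ -> ψ) && φ) || ((((ψ -> φ) -> φ) && !φ) && (ψ && (φ || ψ))) = 2/5 || 1/5 = 2/5
((!(φ -> ψ) || ((φ || φ) -> ψ)) && !(ψ || φ)) && (!((ψ -> ψ) && φ) || ((((ψ -> φ) -> φ) && !φ) && (ψ && (φ || ψ)))) = 2/5 && 2/5 = 2/5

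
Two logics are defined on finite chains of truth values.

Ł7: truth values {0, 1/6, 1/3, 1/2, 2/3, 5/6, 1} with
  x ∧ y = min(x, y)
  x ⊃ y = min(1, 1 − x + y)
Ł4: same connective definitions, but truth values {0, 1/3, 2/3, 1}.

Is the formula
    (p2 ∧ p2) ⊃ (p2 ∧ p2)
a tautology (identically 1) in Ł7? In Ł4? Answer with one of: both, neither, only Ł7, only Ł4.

In Ł7: every assignment gives 1 — tautology.
In Ł4: every assignment gives 1 — tautology.

both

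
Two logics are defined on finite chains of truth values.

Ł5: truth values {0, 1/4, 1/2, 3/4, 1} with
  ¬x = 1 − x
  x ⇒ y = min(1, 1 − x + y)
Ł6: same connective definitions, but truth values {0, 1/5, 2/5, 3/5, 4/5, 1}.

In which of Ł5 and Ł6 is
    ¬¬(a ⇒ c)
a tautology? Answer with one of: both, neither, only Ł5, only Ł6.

neither

In Ł5: at a = 1/4, c = 0 the value is 3/4 — not a tautology.
In Ł6: at a = 1/5, c = 0 the value is 4/5 — not a tautology.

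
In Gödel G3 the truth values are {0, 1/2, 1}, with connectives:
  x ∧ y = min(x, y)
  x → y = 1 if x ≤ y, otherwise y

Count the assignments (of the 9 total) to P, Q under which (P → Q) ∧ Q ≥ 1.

P = 0, Q = 0 ↦ 0  <
P = 0, Q = 1/2 ↦ 1/2  <
P = 0, Q = 1 ↦ 1  ≥
P = 1/2, Q = 0 ↦ 0  <
P = 1/2, Q = 1/2 ↦ 1/2  <
P = 1/2, Q = 1 ↦ 1  ≥
P = 1, Q = 0 ↦ 0  <
P = 1, Q = 1/2 ↦ 1/2  <
P = 1, Q = 1 ↦ 1  ≥
So 3 of the 9 assignments meet the threshold.

3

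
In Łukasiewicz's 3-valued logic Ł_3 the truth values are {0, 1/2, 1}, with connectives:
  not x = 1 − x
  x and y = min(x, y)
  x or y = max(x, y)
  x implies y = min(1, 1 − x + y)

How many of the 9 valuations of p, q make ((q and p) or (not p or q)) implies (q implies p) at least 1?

p = 0, q = 0 ↦ 1  ≥
p = 0, q = 1/2 ↦ 1/2  <
p = 0, q = 1 ↦ 0  <
p = 1/2, q = 0 ↦ 1  ≥
p = 1/2, q = 1/2 ↦ 1  ≥
p = 1/2, q = 1 ↦ 1/2  <
p = 1, q = 0 ↦ 1  ≥
p = 1, q = 1/2 ↦ 1  ≥
p = 1, q = 1 ↦ 1  ≥
So 6 of the 9 assignments meet the threshold.

6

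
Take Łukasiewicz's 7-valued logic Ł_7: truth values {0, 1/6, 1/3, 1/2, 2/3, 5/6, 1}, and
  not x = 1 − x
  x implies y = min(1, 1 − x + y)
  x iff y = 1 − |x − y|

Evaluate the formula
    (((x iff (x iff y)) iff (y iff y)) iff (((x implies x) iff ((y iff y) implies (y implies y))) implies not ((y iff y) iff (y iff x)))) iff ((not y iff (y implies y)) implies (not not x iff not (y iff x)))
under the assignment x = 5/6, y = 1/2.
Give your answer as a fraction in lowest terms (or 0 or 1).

x iff y = 5/6 iff 1/2 = 2/3
x iff (x iff y) = 5/6 iff 2/3 = 5/6
y iff y = 1/2 iff 1/2 = 1
(x iff (x iff y)) iff (y iff y) = 5/6 iff 1 = 5/6
x implies x = 5/6 implies 5/6 = 1
y iff y = 1/2 iff 1/2 = 1
y implies y = 1/2 implies 1/2 = 1
(y iff y) implies (y implies y) = 1 implies 1 = 1
(x implies x) iff ((y iff y) implies (y implies y)) = 1 iff 1 = 1
y iff y = 1/2 iff 1/2 = 1
y iff x = 1/2 iff 5/6 = 2/3
(y iff y) iff (y iff x) = 1 iff 2/3 = 2/3
not ((y iff y) iff (y iff x)) = not 2/3 = 1/3
((x implies x) iff ((y iff y) implies (y implies y))) implies not ((y iff y) iff (y iff x)) = 1 implies 1/3 = 1/3
((x iff (x iff y)) iff (y iff y)) iff (((x implies x) iff ((y iff y) implies (y implies y))) implies not ((y iff y) iff (y iff x))) = 5/6 iff 1/3 = 1/2
not y = not 1/2 = 1/2
y implies y = 1/2 implies 1/2 = 1
not y iff (y implies y) = 1/2 iff 1 = 1/2
not x = not 5/6 = 1/6
not not x = not 1/6 = 5/6
y iff x = 1/2 iff 5/6 = 2/3
not (y iff x) = not 2/3 = 1/3
not not x iff not (y iff x) = 5/6 iff 1/3 = 1/2
(not y iff (y implies y)) implies (not not x iff not (y iff x)) = 1/2 implies 1/2 = 1
(((x iff (x iff y)) iff (y iff y)) iff (((x implies x) iff ((y iff y) implies (y implies y))) implies not ((y iff y) iff (y iff x)))) iff ((not y iff (y implies y)) implies (not not x iff not (y iff x))) = 1/2 iff 1 = 1/2

1/2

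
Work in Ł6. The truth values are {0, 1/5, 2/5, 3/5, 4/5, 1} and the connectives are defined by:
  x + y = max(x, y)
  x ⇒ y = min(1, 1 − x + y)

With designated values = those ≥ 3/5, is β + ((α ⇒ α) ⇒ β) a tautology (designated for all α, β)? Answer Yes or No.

No

Counterexample: take α = 0, β = 0.
α ⇒ α = 0 ⇒ 0 = 1
(α ⇒ α) ⇒ β = 1 ⇒ 0 = 0
β + ((α ⇒ α) ⇒ β) = 0 + 0 = 0
This gives 0, which is below 3/5.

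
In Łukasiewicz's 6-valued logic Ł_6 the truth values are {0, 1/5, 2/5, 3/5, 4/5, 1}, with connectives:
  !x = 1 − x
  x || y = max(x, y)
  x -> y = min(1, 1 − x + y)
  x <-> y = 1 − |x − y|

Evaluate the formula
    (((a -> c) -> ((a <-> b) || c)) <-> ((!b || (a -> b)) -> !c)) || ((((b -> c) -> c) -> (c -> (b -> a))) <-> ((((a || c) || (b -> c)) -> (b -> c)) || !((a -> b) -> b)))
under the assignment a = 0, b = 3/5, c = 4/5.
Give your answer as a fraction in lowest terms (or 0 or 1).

4/5

a -> c = 0 -> 4/5 = 1
a <-> b = 0 <-> 3/5 = 2/5
(a <-> b) || c = 2/5 || 4/5 = 4/5
(a -> c) -> ((a <-> b) || c) = 1 -> 4/5 = 4/5
!b = !3/5 = 2/5
a -> b = 0 -> 3/5 = 1
!b || (a -> b) = 2/5 || 1 = 1
!c = !4/5 = 1/5
(!b || (a -> b)) -> !c = 1 -> 1/5 = 1/5
((a -> c) -> ((a <-> b) || c)) <-> ((!b || (a -> b)) -> !c) = 4/5 <-> 1/5 = 2/5
b -> c = 3/5 -> 4/5 = 1
(b -> c) -> c = 1 -> 4/5 = 4/5
b -> a = 3/5 -> 0 = 2/5
c -> (b -> a) = 4/5 -> 2/5 = 3/5
((b -> c) -> c) -> (c -> (b -> a)) = 4/5 -> 3/5 = 4/5
a || c = 0 || 4/5 = 4/5
b -> c = 3/5 -> 4/5 = 1
(a || c) || (b -> c) = 4/5 || 1 = 1
b -> c = 3/5 -> 4/5 = 1
((a || c) || (b -> c)) -> (b -> c) = 1 -> 1 = 1
a -> b = 0 -> 3/5 = 1
(a -> b) -> b = 1 -> 3/5 = 3/5
!((a -> b) -> b) = !3/5 = 2/5
(((a || c) || (b -> c)) -> (b -> c)) || !((a -> b) -> b) = 1 || 2/5 = 1
(((b -> c) -> c) -> (c -> (b -> a))) <-> ((((a || c) || (b -> c)) -> (b -> c)) || !((a -> b) -> b)) = 4/5 <-> 1 = 4/5
(((a -> c) -> ((a <-> b) || c)) <-> ((!b || (a -> b)) -> !c)) || ((((b -> c) -> c) -> (c -> (b -> a))) <-> ((((a || c) || (b -> c)) -> (b -> c)) || !((a -> b) -> b))) = 2/5 || 4/5 = 4/5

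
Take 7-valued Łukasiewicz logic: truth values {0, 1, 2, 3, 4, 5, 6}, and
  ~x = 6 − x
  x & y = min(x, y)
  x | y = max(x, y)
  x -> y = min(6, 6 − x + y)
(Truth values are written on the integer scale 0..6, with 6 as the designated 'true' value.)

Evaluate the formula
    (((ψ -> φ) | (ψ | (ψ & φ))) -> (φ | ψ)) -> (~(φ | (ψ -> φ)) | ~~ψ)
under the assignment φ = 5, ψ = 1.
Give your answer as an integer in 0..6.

2

ψ -> φ = 1 -> 5 = 6
ψ & φ = 1 & 5 = 1
ψ | (ψ & φ) = 1 | 1 = 1
(ψ -> φ) | (ψ | (ψ & φ)) = 6 | 1 = 6
φ | ψ = 5 | 1 = 5
((ψ -> φ) | (ψ | (ψ & φ))) -> (φ | ψ) = 6 -> 5 = 5
ψ -> φ = 1 -> 5 = 6
φ | (ψ -> φ) = 5 | 6 = 6
~(φ | (ψ -> φ)) = ~6 = 0
~ψ = ~1 = 5
~~ψ = ~5 = 1
~(φ | (ψ -> φ)) | ~~ψ = 0 | 1 = 1
(((ψ -> φ) | (ψ | (ψ & φ))) -> (φ | ψ)) -> (~(φ | (ψ -> φ)) | ~~ψ) = 5 -> 1 = 2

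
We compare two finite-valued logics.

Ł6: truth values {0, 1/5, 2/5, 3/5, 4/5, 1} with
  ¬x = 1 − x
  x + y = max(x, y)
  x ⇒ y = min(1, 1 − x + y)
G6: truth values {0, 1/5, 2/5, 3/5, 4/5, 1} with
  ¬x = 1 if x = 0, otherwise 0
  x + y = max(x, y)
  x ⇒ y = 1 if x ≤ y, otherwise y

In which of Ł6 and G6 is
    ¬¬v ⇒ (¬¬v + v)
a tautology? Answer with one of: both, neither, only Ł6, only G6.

In Ł6: every assignment gives 1 — tautology.
In G6: every assignment gives 1 — tautology.

both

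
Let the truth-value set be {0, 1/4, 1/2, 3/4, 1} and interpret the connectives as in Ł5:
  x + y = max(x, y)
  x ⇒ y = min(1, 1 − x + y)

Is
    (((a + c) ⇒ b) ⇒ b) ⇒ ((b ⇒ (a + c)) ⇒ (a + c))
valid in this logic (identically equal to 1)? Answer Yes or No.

Yes

At a = 3/4, b = 1, c = 0, for instance:
a + c = 3/4 + 0 = 3/4
(a + c) ⇒ b = 3/4 ⇒ 1 = 1
((a + c) ⇒ b) ⇒ b = 1 ⇒ 1 = 1
b ⇒ (a + c) = 1 ⇒ 3/4 = 3/4
(b ⇒ (a + c)) ⇒ (a + c) = 3/4 ⇒ 3/4 = 1
(((a + c) ⇒ b) ⇒ b) ⇒ ((b ⇒ (a + c)) ⇒ (a + c)) = 1 ⇒ 1 = 1
and checking the remaining 124 assignments likewise gives ≥ 1 in every case.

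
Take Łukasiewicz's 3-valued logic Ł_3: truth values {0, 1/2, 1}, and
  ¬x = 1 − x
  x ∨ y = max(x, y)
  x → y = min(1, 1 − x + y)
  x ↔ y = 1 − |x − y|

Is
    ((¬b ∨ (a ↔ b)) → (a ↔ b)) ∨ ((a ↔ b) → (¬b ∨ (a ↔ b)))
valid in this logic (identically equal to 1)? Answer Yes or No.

Yes

a = 0, b = 0 ↦ 1
a = 0, b = 1/2 ↦ 1
a = 0, b = 1 ↦ 1
a = 1/2, b = 0 ↦ 1
a = 1/2, b = 1/2 ↦ 1
a = 1/2, b = 1 ↦ 1
a = 1, b = 0 ↦ 1
a = 1, b = 1/2 ↦ 1
a = 1, b = 1 ↦ 1
Every assignment gives a value ≥ 1.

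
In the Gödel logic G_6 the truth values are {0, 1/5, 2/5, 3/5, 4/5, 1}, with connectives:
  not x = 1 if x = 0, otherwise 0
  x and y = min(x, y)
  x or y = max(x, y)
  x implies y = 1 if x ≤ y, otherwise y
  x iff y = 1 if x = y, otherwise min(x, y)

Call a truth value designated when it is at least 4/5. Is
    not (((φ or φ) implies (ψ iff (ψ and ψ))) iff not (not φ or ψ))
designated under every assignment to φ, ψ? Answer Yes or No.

Counterexample: take φ = 1/5, ψ = 0.
φ or φ = 1/5 or 1/5 = 1/5
ψ and ψ = 0 and 0 = 0
ψ iff (ψ and ψ) = 0 iff 0 = 1
(φ or φ) implies (ψ iff (ψ and ψ)) = 1/5 implies 1 = 1
not φ = not 1/5 = 0
not φ or ψ = 0 or 0 = 0
not (not φ or ψ) = not 0 = 1
((φ or φ) implies (ψ iff (ψ and ψ))) iff not (not φ or ψ) = 1 iff 1 = 1
not (((φ or φ) implies (ψ iff (ψ and ψ))) iff not (not φ or ψ)) = not 1 = 0
This gives 0, which is below 4/5.

No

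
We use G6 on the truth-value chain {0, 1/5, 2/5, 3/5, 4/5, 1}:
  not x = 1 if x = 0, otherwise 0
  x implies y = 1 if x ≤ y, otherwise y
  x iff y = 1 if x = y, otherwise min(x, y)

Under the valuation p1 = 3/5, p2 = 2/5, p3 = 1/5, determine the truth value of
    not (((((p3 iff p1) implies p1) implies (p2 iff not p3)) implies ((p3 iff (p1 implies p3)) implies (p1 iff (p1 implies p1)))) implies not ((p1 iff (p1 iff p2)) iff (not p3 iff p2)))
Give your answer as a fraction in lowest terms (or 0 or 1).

0

p3 iff p1 = 1/5 iff 3/5 = 1/5
(p3 iff p1) implies p1 = 1/5 implies 3/5 = 1
not p3 = not 1/5 = 0
p2 iff not p3 = 2/5 iff 0 = 0
((p3 iff p1) implies p1) implies (p2 iff not p3) = 1 implies 0 = 0
p1 implies p3 = 3/5 implies 1/5 = 1/5
p3 iff (p1 implies p3) = 1/5 iff 1/5 = 1
p1 implies p1 = 3/5 implies 3/5 = 1
p1 iff (p1 implies p1) = 3/5 iff 1 = 3/5
(p3 iff (p1 implies p3)) implies (p1 iff (p1 implies p1)) = 1 implies 3/5 = 3/5
(((p3 iff p1) implies p1) implies (p2 iff not p3)) implies ((p3 iff (p1 implies p3)) implies (p1 iff (p1 implies p1))) = 0 implies 3/5 = 1
p1 iff p2 = 3/5 iff 2/5 = 2/5
p1 iff (p1 iff p2) = 3/5 iff 2/5 = 2/5
not p3 = not 1/5 = 0
not p3 iff p2 = 0 iff 2/5 = 0
(p1 iff (p1 iff p2)) iff (not p3 iff p2) = 2/5 iff 0 = 0
not ((p1 iff (p1 iff p2)) iff (not p3 iff p2)) = not 0 = 1
((((p3 iff p1) implies p1) implies (p2 iff not p3)) implies ((p3 iff (p1 implies p3)) implies (p1 iff (p1 implies p1)))) implies not ((p1 iff (p1 iff p2)) iff (not p3 iff p2)) = 1 implies 1 = 1
not (((((p3 iff p1) implies p1) implies (p2 iff not p3)) implies ((p3 iff (p1 implies p3)) implies (p1 iff (p1 implies p1)))) implies not ((p1 iff (p1 iff p2)) iff (not p3 iff p2))) = not 1 = 0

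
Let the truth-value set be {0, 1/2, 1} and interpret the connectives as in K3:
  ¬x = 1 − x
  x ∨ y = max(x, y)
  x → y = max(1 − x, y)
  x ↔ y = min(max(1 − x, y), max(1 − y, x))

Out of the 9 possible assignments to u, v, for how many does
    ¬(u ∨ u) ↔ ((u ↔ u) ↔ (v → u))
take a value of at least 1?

1

u = 0, v = 0 ↦ 1  ≥
u = 0, v = 1/2 ↦ 1/2  <
u = 0, v = 1 ↦ 0  <
u = 1/2, v = 0 ↦ 1/2  <
u = 1/2, v = 1/2 ↦ 1/2  <
u = 1/2, v = 1 ↦ 1/2  <
u = 1, v = 0 ↦ 0  <
u = 1, v = 1/2 ↦ 0  <
u = 1, v = 1 ↦ 0  <
So 1 of the 9 assignments meets the threshold.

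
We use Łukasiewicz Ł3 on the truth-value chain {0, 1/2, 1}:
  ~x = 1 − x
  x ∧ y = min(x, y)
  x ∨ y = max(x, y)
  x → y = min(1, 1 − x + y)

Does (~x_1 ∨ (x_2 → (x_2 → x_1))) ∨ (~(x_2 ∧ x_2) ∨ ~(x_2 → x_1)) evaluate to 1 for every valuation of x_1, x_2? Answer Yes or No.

No

Counterexample: take x_1 = 1/2, x_2 = 1.
~x_1 = ~1/2 = 1/2
x_2 → x_1 = 1 → 1/2 = 1/2
x_2 → (x_2 → x_1) = 1 → 1/2 = 1/2
~x_1 ∨ (x_2 → (x_2 → x_1)) = 1/2 ∨ 1/2 = 1/2
x_2 ∧ x_2 = 1 ∧ 1 = 1
~(x_2 ∧ x_2) = ~1 = 0
x_2 → x_1 = 1 → 1/2 = 1/2
~(x_2 → x_1) = ~1/2 = 1/2
~(x_2 ∧ x_2) ∨ ~(x_2 → x_1) = 0 ∨ 1/2 = 1/2
(~x_1 ∨ (x_2 → (x_2 → x_1))) ∨ (~(x_2 ∧ x_2) ∨ ~(x_2 → x_1)) = 1/2 ∨ 1/2 = 1/2
This gives 1/2 ≠ 1.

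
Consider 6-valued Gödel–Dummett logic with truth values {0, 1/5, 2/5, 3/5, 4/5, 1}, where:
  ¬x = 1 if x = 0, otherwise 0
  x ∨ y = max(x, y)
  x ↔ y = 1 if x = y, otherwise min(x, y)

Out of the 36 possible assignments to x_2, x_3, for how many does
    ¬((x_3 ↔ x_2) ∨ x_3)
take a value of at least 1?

value 1: 5 assignments (counts)
value 0: 31 assignments
So 5 of the 36 assignments meet the threshold.

5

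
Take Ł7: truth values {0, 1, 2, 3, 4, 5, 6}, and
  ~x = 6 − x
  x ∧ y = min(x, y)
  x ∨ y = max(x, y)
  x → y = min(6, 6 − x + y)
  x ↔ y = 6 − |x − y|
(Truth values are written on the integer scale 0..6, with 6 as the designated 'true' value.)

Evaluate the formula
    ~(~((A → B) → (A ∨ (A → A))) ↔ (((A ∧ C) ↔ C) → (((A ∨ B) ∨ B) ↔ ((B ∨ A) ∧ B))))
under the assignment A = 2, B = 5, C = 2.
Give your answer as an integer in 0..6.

6

A → B = 2 → 5 = 6
A → A = 2 → 2 = 6
A ∨ (A → A) = 2 ∨ 6 = 6
(A → B) → (A ∨ (A → A)) = 6 → 6 = 6
~((A → B) → (A ∨ (A → A))) = ~6 = 0
A ∧ C = 2 ∧ 2 = 2
(A ∧ C) ↔ C = 2 ↔ 2 = 6
A ∨ B = 2 ∨ 5 = 5
(A ∨ B) ∨ B = 5 ∨ 5 = 5
B ∨ A = 5 ∨ 2 = 5
(B ∨ A) ∧ B = 5 ∧ 5 = 5
((A ∨ B) ∨ B) ↔ ((B ∨ A) ∧ B) = 5 ↔ 5 = 6
((A ∧ C) ↔ C) → (((A ∨ B) ∨ B) ↔ ((B ∨ A) ∧ B)) = 6 → 6 = 6
~((A → B) → (A ∨ (A → A))) ↔ (((A ∧ C) ↔ C) → (((A ∨ B) ∨ B) ↔ ((B ∨ A) ∧ B))) = 0 ↔ 6 = 0
~(~((A → B) → (A ∨ (A → A))) ↔ (((A ∧ C) ↔ C) → (((A ∨ B) ∨ B) ↔ ((B ∨ A) ∧ B)))) = ~0 = 6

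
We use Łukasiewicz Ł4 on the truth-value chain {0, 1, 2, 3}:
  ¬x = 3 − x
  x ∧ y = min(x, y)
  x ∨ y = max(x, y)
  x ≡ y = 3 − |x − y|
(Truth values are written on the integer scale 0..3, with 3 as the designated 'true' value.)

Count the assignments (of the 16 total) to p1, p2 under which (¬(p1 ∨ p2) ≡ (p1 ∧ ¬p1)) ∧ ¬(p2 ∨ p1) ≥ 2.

p1 = 0, p2 = 0 ↦ 0  <
p1 = 0, p2 = 1 ↦ 1  <
p1 = 0, p2 = 2 ↦ 1  <
p1 = 0, p2 = 3 ↦ 0  <
p1 = 1, p2 = 0 ↦ 2  ≥
p1 = 1, p2 = 1 ↦ 2  ≥
p1 = 1, p2 = 2 ↦ 1  <
p1 = 1, p2 = 3 ↦ 0  <
p1 = 2, p2 = 0 ↦ 1  <
p1 = 2, p2 = 1 ↦ 1  <
p1 = 2, p2 = 2 ↦ 1  <
p1 = 2, p2 = 3 ↦ 0  <
p1 = 3, p2 = 0 ↦ 0  <
p1 = 3, p2 = 1 ↦ 0  <
p1 = 3, p2 = 2 ↦ 0  <
p1 = 3, p2 = 3 ↦ 0  <
So 2 of the 16 assignments meet the threshold.

2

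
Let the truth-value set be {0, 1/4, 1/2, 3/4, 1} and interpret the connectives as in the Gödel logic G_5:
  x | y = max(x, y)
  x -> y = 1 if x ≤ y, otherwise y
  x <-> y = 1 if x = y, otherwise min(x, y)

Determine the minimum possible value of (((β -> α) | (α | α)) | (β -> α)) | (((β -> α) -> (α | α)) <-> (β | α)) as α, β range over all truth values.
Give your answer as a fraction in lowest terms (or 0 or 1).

Take α = 0, β = 1/4:
β -> α = 1/4 -> 0 = 0
α | α = 0 | 0 = 0
(β -> α) | (α | α) = 0 | 0 = 0
β -> α = 1/4 -> 0 = 0
((β -> α) | (α | α)) | (β -> α) = 0 | 0 = 0
β -> α = 1/4 -> 0 = 0
α | α = 0 | 0 = 0
(β -> α) -> (α | α) = 0 -> 0 = 1
β | α = 1/4 | 0 = 1/4
((β -> α) -> (α | α)) <-> (β | α) = 1 <-> 1/4 = 1/4
(((β -> α) | (α | α)) | (β -> α)) | (((β -> α) -> (α | α)) <-> (β | α)) = 0 | 1/4 = 1/4
No assignment yields a value below 1/4, so this is the minimum.

1/4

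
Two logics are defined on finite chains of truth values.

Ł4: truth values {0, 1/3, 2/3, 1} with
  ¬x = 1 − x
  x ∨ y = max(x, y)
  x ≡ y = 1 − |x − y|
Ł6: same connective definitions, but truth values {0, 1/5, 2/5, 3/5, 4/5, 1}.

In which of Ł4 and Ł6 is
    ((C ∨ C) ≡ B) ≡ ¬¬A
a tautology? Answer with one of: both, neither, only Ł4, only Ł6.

neither

In Ł4: at A = 0, B = 0, C = 0 the value is 0 — not a tautology.
In Ł6: at A = 0, B = 0, C = 0 the value is 0 — not a tautology.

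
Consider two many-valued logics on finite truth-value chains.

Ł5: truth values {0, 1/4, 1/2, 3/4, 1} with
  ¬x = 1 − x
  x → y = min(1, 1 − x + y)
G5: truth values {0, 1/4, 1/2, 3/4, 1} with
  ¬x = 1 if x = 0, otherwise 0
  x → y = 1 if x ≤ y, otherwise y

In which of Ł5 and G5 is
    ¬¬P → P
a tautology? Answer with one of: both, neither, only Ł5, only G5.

only Ł5

In Ł5: every assignment gives 1 — tautology.
In G5: at P = 1/4 the value is 1/4 — not a tautology.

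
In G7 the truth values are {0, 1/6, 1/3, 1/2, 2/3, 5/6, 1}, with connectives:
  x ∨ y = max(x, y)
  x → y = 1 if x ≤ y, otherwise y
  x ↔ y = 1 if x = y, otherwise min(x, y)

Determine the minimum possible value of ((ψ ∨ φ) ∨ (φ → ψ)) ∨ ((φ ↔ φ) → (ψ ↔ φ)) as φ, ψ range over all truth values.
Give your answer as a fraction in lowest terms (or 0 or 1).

Take φ = 1/6, ψ = 0:
ψ ∨ φ = 0 ∨ 1/6 = 1/6
φ → ψ = 1/6 → 0 = 0
(ψ ∨ φ) ∨ (φ → ψ) = 1/6 ∨ 0 = 1/6
φ ↔ φ = 1/6 ↔ 1/6 = 1
ψ ↔ φ = 0 ↔ 1/6 = 0
(φ ↔ φ) → (ψ ↔ φ) = 1 → 0 = 0
((ψ ∨ φ) ∨ (φ → ψ)) ∨ ((φ ↔ φ) → (ψ ↔ φ)) = 1/6 ∨ 0 = 1/6
No assignment yields a value below 1/6, so this is the minimum.

1/6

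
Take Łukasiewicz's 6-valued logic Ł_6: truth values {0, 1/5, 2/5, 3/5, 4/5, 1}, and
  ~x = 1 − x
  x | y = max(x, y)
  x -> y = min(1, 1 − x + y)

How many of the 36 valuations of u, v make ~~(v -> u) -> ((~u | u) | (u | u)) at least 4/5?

value 1: 20 assignments (counts)
value 4/5: 9 assignments (counts)
value 3/5: 7 assignments
So 29 of the 36 assignments meet the threshold.

29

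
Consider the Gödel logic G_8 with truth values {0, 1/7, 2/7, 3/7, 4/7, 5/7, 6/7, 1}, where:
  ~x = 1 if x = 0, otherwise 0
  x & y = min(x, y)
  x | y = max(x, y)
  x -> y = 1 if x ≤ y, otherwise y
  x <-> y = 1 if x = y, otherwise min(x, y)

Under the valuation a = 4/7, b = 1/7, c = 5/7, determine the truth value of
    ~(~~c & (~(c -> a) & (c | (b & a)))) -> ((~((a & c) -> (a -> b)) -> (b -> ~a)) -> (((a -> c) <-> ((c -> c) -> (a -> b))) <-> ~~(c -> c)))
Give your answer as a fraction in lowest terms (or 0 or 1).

~c = ~5/7 = 0
~~c = ~0 = 1
c -> a = 5/7 -> 4/7 = 4/7
~(c -> a) = ~4/7 = 0
b & a = 1/7 & 4/7 = 1/7
c | (b & a) = 5/7 | 1/7 = 5/7
~(c -> a) & (c | (b & a)) = 0 & 5/7 = 0
~~c & (~(c -> a) & (c | (b & a))) = 1 & 0 = 0
~(~~c & (~(c -> a) & (c | (b & a)))) = ~0 = 1
a & c = 4/7 & 5/7 = 4/7
a -> b = 4/7 -> 1/7 = 1/7
(a & c) -> (a -> b) = 4/7 -> 1/7 = 1/7
~((a & c) -> (a -> b)) = ~1/7 = 0
~a = ~4/7 = 0
b -> ~a = 1/7 -> 0 = 0
~((a & c) -> (a -> b)) -> (b -> ~a) = 0 -> 0 = 1
a -> c = 4/7 -> 5/7 = 1
c -> c = 5/7 -> 5/7 = 1
a -> b = 4/7 -> 1/7 = 1/7
(c -> c) -> (a -> b) = 1 -> 1/7 = 1/7
(a -> c) <-> ((c -> c) -> (a -> b)) = 1 <-> 1/7 = 1/7
c -> c = 5/7 -> 5/7 = 1
~(c -> c) = ~1 = 0
~~(c -> c) = ~0 = 1
((a -> c) <-> ((c -> c) -> (a -> b))) <-> ~~(c -> c) = 1/7 <-> 1 = 1/7
(~((a & c) -> (a -> b)) -> (b -> ~a)) -> (((a -> c) <-> ((c -> c) -> (a -> b))) <-> ~~(c -> c)) = 1 -> 1/7 = 1/7
~(~~c & (~(c -> a) & (c | (b & a)))) -> ((~((a & c) -> (a -> b)) -> (b -> ~a)) -> (((a -> c) <-> ((c -> c) -> (a -> b))) <-> ~~(c -> c))) = 1 -> 1/7 = 1/7

1/7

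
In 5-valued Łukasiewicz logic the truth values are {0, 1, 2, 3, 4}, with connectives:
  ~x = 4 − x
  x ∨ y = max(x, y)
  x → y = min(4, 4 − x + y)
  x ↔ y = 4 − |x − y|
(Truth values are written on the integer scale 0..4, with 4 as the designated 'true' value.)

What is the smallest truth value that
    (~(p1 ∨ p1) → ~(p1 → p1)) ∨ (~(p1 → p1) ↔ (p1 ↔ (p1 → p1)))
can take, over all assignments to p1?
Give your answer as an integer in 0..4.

2

Take p1 = 2:
p1 ∨ p1 = 2 ∨ 2 = 2
~(p1 ∨ p1) = ~2 = 2
p1 → p1 = 2 → 2 = 4
~(p1 → p1) = ~4 = 0
~(p1 ∨ p1) → ~(p1 → p1) = 2 → 0 = 2
p1 → p1 = 2 → 2 = 4
~(p1 → p1) = ~4 = 0
p1 → p1 = 2 → 2 = 4
p1 ↔ (p1 → p1) = 2 ↔ 4 = 2
~(p1 → p1) ↔ (p1 ↔ (p1 → p1)) = 0 ↔ 2 = 2
(~(p1 ∨ p1) → ~(p1 → p1)) ∨ (~(p1 → p1) ↔ (p1 ↔ (p1 → p1))) = 2 ∨ 2 = 2
No assignment yields a value below 2, so this is the minimum.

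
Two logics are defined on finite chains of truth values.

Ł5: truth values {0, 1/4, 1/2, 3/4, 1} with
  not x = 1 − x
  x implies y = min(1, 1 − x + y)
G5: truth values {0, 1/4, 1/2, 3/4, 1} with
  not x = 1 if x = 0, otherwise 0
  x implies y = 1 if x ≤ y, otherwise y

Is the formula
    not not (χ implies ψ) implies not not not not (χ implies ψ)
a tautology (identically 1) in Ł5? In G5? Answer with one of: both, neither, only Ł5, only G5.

In Ł5: every assignment gives 1 — tautology.
In G5: every assignment gives 1 — tautology.

both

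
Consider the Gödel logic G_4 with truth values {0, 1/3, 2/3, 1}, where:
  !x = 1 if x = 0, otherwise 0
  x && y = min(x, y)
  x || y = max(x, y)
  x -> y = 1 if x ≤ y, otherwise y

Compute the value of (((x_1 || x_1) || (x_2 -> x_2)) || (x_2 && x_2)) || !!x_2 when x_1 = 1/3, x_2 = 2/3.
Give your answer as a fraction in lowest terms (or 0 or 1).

1

x_1 || x_1 = 1/3 || 1/3 = 1/3
x_2 -> x_2 = 2/3 -> 2/3 = 1
(x_1 || x_1) || (x_2 -> x_2) = 1/3 || 1 = 1
x_2 && x_2 = 2/3 && 2/3 = 2/3
((x_1 || x_1) || (x_2 -> x_2)) || (x_2 && x_2) = 1 || 2/3 = 1
!x_2 = !2/3 = 0
!!x_2 = !0 = 1
(((x_1 || x_1) || (x_2 -> x_2)) || (x_2 && x_2)) || !!x_2 = 1 || 1 = 1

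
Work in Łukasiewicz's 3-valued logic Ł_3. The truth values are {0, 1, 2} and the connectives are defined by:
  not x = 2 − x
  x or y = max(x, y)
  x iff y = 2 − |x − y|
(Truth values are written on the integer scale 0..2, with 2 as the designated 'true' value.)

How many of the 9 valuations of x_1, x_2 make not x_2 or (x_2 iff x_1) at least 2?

x_1 = 0, x_2 = 0 ↦ 2  ≥
x_1 = 0, x_2 = 1 ↦ 1  <
x_1 = 0, x_2 = 2 ↦ 0  <
x_1 = 1, x_2 = 0 ↦ 2  ≥
x_1 = 1, x_2 = 1 ↦ 2  ≥
x_1 = 1, x_2 = 2 ↦ 1  <
x_1 = 2, x_2 = 0 ↦ 2  ≥
x_1 = 2, x_2 = 1 ↦ 1  <
x_1 = 2, x_2 = 2 ↦ 2  ≥
So 5 of the 9 assignments meet the threshold.

5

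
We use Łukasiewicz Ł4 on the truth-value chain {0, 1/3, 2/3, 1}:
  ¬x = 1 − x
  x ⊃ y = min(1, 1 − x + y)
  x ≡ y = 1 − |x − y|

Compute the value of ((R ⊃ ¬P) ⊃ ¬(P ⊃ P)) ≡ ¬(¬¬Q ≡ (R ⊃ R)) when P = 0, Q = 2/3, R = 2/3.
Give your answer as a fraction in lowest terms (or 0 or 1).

2/3

¬P = ¬0 = 1
R ⊃ ¬P = 2/3 ⊃ 1 = 1
P ⊃ P = 0 ⊃ 0 = 1
¬(P ⊃ P) = ¬1 = 0
(R ⊃ ¬P) ⊃ ¬(P ⊃ P) = 1 ⊃ 0 = 0
¬Q = ¬2/3 = 1/3
¬¬Q = ¬1/3 = 2/3
R ⊃ R = 2/3 ⊃ 2/3 = 1
¬¬Q ≡ (R ⊃ R) = 2/3 ≡ 1 = 2/3
¬(¬¬Q ≡ (R ⊃ R)) = ¬2/3 = 1/3
((R ⊃ ¬P) ⊃ ¬(P ⊃ P)) ≡ ¬(¬¬Q ≡ (R ⊃ R)) = 0 ≡ 1/3 = 2/3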